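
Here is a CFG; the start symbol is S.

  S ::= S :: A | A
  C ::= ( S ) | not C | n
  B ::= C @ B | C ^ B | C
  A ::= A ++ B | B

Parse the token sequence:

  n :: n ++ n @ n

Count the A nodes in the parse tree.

3

[S [S [A [B [C n]]]] :: [A [A [B [C n]]] ++ [B [C n] @ [B [C n]]]]]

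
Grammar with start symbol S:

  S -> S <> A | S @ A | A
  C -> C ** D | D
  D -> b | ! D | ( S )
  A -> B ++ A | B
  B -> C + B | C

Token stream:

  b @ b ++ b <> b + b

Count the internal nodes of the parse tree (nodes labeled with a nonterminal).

22

[S [S [S [A [B [C [D b]]]]] @ [A [B [C [D b]]] ++ [A [B [C [D b]]]]]] <> [A [B [C [D b]] + [B [C [D b]]]]]]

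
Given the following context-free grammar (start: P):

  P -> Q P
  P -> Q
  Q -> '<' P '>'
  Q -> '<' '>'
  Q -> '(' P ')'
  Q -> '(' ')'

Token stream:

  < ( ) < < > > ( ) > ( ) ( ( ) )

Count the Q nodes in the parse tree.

8

[P [Q < [P [Q ( )] [P [Q < [P [Q < >]] >] [P [Q ( )]]]] >] [P [Q ( )] [P [Q ( [P [Q ( )]] )]]]]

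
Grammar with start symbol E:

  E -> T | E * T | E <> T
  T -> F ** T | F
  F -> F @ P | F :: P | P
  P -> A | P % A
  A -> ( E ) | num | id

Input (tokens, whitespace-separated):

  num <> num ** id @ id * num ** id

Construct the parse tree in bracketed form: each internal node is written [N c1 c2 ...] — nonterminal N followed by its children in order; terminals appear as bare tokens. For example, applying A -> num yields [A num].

[E [E [E [T [F [P [A num]]]]] <> [T [F [P [A num]]] ** [T [F [F [P [A id]]] @ [P [A id]]]]]] * [T [F [P [A num]]] ** [T [F [P [A id]]]]]]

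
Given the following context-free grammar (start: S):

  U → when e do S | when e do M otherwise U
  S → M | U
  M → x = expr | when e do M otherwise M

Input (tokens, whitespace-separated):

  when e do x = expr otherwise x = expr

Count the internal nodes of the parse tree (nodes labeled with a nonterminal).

4

[S [M when e do [M x = expr] otherwise [M x = expr]]]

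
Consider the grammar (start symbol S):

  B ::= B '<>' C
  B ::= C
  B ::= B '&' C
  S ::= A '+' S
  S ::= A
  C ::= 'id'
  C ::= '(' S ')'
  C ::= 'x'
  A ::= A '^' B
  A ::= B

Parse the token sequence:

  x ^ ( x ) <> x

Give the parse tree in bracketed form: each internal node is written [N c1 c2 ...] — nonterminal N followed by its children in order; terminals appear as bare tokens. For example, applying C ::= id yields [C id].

[S [A [A [B [C x]]] ^ [B [B [C ( [S [A [B [C x]]]] )]] <> [C x]]]]

S
A
A ^ B
B ^ B
C ^ B
x ^ B
x ^ B <> C
x ^ C <> C
x ^ ( S ) <> C
x ^ ( A ) <> C
x ^ ( B ) <> C
x ^ ( C ) <> C
x ^ ( x ) <> C
x ^ ( x ) <> x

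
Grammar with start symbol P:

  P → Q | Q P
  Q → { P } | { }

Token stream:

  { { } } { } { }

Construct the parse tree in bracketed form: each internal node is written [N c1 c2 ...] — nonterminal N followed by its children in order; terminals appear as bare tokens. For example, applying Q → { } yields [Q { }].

[P [Q { [P [Q { }]] }] [P [Q { }] [P [Q { }]]]]

P
Q P
{ P } P
{ Q } P
{ { } } P
{ { } } Q P
{ { } } { } P
{ { } } { } Q
{ { } } { } { }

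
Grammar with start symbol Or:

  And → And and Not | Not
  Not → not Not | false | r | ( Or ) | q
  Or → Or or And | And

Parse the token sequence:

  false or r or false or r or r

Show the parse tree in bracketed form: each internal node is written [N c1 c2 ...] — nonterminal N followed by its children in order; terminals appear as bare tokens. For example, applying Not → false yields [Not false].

Or
Or or And
Or or And or And
Or or And or And or And
Or or And or And or And or And
And or And or And or And or And
Not or And or And or And or And
false or And or And or And or And
false or Not or And or And or And
false or r or And or And or And
false or r or Not or And or And
false or r or false or And or And
false or r or false or Not or And
false or r or false or r or And
false or r or false or r or Not
false or r or false or r or r

[Or [Or [Or [Or [Or [And [Not false]]] or [And [Not r]]] or [And [Not false]]] or [And [Not r]]] or [And [Not r]]]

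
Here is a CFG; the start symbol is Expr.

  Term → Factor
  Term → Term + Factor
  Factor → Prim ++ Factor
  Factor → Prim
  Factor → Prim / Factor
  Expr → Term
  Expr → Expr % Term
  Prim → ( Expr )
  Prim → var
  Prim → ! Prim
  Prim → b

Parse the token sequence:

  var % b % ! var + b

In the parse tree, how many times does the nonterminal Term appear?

4

[Expr [Expr [Expr [Term [Factor [Prim var]]]] % [Term [Factor [Prim b]]]] % [Term [Term [Factor [Prim ! [Prim var]]]] + [Factor [Prim b]]]]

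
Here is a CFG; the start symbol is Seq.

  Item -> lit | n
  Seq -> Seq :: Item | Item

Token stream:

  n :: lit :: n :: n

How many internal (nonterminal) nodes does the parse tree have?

[Seq [Seq [Seq [Seq [Item n]] :: [Item lit]] :: [Item n]] :: [Item n]]

8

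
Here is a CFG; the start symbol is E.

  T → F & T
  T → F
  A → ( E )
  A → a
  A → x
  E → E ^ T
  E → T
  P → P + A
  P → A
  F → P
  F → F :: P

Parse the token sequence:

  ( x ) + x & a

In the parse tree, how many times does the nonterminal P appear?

[E [T [F [P [P [A ( [E [T [F [P [A x]]]]] )]] + [A x]]] & [T [F [P [A a]]]]]]

4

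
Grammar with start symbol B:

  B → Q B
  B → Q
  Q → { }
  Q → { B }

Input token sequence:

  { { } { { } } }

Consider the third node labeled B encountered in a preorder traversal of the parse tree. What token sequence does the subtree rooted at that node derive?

[B [Q { [B [Q { }] [B [Q { [B [Q { }]] }]]] }]]

{ { } }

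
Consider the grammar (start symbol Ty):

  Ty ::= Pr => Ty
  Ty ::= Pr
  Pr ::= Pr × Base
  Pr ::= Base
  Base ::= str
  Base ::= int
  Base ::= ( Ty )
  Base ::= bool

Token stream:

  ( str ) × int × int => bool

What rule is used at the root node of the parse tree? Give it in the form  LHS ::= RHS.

Ty ::= Pr => Ty

[Ty [Pr [Pr [Pr [Base ( [Ty [Pr [Base str]]] )]] × [Base int]] × [Base int]] => [Ty [Pr [Base bool]]]]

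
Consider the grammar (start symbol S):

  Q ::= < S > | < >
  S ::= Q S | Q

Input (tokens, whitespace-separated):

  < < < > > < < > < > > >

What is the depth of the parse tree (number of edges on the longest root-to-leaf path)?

[S [Q < [S [Q < [S [Q < >]] >] [S [Q < [S [Q < >] [S [Q < >]]] >]]] >]]

8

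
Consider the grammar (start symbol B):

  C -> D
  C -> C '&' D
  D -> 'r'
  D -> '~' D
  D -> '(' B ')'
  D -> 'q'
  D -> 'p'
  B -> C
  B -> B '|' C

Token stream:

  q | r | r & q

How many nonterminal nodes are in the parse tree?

11

[B [B [B [C [D q]]] | [C [D r]]] | [C [C [D r]] & [D q]]]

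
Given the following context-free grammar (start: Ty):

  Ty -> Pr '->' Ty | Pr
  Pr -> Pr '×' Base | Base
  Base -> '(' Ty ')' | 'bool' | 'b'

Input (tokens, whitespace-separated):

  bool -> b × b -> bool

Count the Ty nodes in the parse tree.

3

[Ty [Pr [Base bool]] -> [Ty [Pr [Pr [Base b]] × [Base b]] -> [Ty [Pr [Base bool]]]]]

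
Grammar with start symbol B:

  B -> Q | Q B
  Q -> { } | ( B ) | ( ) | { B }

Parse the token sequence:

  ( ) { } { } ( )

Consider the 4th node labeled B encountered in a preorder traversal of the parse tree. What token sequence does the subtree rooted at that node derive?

( )

[B [Q ( )] [B [Q { }] [B [Q { }] [B [Q ( )]]]]]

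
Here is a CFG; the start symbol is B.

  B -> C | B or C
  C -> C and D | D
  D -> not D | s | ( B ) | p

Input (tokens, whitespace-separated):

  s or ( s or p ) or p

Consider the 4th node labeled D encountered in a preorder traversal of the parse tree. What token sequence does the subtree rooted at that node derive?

[B [B [B [C [D s]]] or [C [D ( [B [B [C [D s]]] or [C [D p]]] )]]] or [C [D p]]]

p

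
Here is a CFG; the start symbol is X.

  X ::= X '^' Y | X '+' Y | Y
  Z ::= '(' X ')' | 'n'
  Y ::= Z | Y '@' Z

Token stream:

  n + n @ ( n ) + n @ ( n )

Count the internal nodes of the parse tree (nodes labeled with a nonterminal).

[X [X [X [Y [Z n]]] + [Y [Y [Z n]] @ [Z ( [X [Y [Z n]]] )]]] + [Y [Y [Z n]] @ [Z ( [X [Y [Z n]]] )]]]

19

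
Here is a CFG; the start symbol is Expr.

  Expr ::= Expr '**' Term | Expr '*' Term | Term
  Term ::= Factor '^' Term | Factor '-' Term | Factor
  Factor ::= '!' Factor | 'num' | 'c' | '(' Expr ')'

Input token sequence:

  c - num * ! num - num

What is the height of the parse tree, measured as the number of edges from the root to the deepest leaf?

5

[Expr [Expr [Term [Factor c] - [Term [Factor num]]]] * [Term [Factor ! [Factor num]] - [Term [Factor num]]]]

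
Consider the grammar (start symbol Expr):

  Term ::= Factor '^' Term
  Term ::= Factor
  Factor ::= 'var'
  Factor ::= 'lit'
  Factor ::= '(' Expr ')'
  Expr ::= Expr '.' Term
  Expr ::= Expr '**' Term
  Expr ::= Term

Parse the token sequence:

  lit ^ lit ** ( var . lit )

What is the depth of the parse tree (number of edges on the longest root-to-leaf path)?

7

[Expr [Expr [Term [Factor lit] ^ [Term [Factor lit]]]] ** [Term [Factor ( [Expr [Expr [Term [Factor var]]] . [Term [Factor lit]]] )]]]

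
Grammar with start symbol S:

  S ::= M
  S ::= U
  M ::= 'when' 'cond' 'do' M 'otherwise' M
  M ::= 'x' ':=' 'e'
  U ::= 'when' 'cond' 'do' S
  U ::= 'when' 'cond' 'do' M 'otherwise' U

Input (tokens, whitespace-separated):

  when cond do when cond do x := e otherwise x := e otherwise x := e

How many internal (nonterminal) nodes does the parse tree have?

6

[S [M when cond do [M when cond do [M x := e] otherwise [M x := e]] otherwise [M x := e]]]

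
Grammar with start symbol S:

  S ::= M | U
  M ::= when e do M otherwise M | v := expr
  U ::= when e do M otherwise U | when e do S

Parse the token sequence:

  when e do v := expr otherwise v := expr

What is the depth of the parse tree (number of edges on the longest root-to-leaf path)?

[S [M when e do [M v := expr] otherwise [M v := expr]]]

3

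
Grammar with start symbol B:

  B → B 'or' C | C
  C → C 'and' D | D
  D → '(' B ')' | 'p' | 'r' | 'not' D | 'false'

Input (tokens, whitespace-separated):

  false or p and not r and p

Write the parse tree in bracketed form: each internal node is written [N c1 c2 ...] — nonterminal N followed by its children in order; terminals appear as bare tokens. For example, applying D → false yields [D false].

B
B or C
C or C
D or C
false or C
false or C and D
false or C and D and D
false or D and D and D
false or p and D and D
false or p and not D and D
false or p and not r and D
false or p and not r and p

[B [B [C [D false]]] or [C [C [C [D p]] and [D not [D r]]] and [D p]]]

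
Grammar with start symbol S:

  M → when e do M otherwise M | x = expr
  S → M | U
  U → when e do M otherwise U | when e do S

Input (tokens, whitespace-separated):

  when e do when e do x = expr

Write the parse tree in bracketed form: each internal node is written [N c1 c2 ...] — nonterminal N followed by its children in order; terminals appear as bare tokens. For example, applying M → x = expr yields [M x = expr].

[S [U when e do [S [U when e do [S [M x = expr]]]]]]

S
U
when e do S
when e do U
when e do when e do S
when e do when e do M
when e do when e do x = expr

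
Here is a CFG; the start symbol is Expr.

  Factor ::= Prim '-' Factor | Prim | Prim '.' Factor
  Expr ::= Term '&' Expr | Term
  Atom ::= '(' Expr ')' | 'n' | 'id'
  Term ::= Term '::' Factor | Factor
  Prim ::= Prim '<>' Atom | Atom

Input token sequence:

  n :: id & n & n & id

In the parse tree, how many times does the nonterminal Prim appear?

[Expr [Term [Term [Factor [Prim [Atom n]]]] :: [Factor [Prim [Atom id]]]] & [Expr [Term [Factor [Prim [Atom n]]]] & [Expr [Term [Factor [Prim [Atom n]]]] & [Expr [Term [Factor [Prim [Atom id]]]]]]]]

5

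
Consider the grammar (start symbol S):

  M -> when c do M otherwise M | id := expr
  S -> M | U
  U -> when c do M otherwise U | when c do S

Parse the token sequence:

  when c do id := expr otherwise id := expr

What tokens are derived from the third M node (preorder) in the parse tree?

id := expr

[S [M when c do [M id := expr] otherwise [M id := expr]]]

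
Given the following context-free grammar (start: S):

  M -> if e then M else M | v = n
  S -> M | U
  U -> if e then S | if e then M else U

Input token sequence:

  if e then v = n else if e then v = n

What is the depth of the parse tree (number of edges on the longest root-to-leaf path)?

[S [U if e then [M v = n] else [U if e then [S [M v = n]]]]]

5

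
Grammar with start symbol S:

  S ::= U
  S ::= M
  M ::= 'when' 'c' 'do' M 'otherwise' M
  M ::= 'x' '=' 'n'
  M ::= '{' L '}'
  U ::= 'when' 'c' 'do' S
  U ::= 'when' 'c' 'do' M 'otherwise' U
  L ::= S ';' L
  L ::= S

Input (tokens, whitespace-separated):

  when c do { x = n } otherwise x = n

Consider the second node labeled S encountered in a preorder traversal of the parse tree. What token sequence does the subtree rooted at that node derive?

x = n

[S [M when c do [M { [L [S [M x = n]]] }] otherwise [M x = n]]]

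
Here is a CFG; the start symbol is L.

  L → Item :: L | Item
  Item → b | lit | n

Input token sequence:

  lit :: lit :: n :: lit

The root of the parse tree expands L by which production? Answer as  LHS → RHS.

L → Item :: L

[L [Item lit] :: [L [Item lit] :: [L [Item n] :: [L [Item lit]]]]]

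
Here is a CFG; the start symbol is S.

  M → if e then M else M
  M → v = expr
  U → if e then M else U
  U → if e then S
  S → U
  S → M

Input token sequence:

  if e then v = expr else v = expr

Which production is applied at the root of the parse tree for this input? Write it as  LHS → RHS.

[S [M if e then [M v = expr] else [M v = expr]]]

S → M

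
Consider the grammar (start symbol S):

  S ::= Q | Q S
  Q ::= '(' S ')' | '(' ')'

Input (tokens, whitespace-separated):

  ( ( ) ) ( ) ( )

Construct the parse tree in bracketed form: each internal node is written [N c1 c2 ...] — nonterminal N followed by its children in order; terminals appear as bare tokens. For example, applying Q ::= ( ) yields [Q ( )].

[S [Q ( [S [Q ( )]] )] [S [Q ( )] [S [Q ( )]]]]

S
Q S
( S ) S
( Q ) S
( ( ) ) S
( ( ) ) Q S
( ( ) ) ( ) S
( ( ) ) ( ) Q
( ( ) ) ( ) ( )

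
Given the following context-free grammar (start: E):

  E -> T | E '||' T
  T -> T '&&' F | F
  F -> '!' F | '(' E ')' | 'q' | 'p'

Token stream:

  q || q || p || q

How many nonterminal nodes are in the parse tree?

[E [E [E [E [T [F q]]] || [T [F q]]] || [T [F p]]] || [T [F q]]]

12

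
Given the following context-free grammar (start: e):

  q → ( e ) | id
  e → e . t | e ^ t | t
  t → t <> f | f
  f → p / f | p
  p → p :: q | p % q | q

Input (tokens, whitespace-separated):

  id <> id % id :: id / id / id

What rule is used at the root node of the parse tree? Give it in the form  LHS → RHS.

[e [t [t [f [p [q id]]]] <> [f [p [p [p [q id]] % [q id]] :: [q id]] / [f [p [q id]] / [f [p [q id]]]]]]]

e → t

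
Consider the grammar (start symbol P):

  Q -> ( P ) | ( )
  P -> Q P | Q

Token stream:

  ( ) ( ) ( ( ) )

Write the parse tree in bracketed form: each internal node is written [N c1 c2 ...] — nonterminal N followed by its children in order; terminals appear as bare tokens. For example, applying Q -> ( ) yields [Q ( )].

P
Q P
( ) P
( ) Q P
( ) ( ) P
( ) ( ) Q
( ) ( ) ( P )
( ) ( ) ( Q )
( ) ( ) ( ( ) )

[P [Q ( )] [P [Q ( )] [P [Q ( [P [Q ( )]] )]]]]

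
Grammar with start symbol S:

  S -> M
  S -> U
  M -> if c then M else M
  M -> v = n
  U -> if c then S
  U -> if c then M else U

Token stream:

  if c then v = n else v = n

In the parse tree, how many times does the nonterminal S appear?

1

[S [M if c then [M v = n] else [M v = n]]]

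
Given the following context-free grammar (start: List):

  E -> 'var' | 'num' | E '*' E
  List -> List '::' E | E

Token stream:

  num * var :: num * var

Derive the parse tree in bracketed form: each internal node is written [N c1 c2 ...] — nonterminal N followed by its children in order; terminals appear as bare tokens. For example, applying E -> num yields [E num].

List
List :: E
E :: E
E * E :: E
num * E :: E
num * var :: E
num * var :: E * E
num * var :: num * E
num * var :: num * var

[List [List [E [E num] * [E var]]] :: [E [E num] * [E var]]]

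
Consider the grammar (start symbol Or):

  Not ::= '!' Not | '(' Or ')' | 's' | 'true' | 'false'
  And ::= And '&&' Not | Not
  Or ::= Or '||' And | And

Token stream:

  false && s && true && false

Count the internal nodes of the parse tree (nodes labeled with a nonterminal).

[Or [And [And [And [And [Not false]] && [Not s]] && [Not true]] && [Not false]]]

9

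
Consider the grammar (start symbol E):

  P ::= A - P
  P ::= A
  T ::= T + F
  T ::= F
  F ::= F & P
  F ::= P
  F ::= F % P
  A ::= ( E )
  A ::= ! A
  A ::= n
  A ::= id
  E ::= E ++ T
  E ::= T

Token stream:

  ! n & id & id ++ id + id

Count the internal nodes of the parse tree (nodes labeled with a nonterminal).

21

[E [E [T [F [F [F [P [A ! [A n]]]] & [P [A id]]] & [P [A id]]]]] ++ [T [T [F [P [A id]]]] + [F [P [A id]]]]]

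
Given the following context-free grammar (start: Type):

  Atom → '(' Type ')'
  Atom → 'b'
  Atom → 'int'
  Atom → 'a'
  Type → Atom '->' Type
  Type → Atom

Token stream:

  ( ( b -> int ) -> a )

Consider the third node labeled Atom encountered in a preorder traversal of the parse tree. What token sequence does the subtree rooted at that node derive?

b

[Type [Atom ( [Type [Atom ( [Type [Atom b] -> [Type [Atom int]]] )] -> [Type [Atom a]]] )]]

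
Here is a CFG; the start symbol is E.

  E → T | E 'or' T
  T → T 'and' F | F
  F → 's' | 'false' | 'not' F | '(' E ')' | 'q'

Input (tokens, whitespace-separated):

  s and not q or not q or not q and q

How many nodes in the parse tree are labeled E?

3

[E [E [E [T [T [F s]] and [F not [F q]]]] or [T [F not [F q]]]] or [T [T [F not [F q]]] and [F q]]]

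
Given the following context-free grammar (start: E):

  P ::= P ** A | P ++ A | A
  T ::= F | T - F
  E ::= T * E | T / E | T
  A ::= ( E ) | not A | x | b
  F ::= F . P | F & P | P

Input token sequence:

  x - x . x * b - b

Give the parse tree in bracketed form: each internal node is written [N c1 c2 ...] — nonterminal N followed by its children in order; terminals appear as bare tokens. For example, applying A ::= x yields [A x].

[E [T [T [F [P [A x]]]] - [F [F [P [A x]]] . [P [A x]]]] * [E [T [T [F [P [A b]]]] - [F [P [A b]]]]]]

E
T * E
T - F * E
F - F * E
P - F * E
A - F * E
x - F * E
x - F . P * E
x - P . P * E
x - A . P * E
x - x . P * E
x - x . A * E
x - x . x * E
x - x . x * T
x - x . x * T - F
x - x . x * F - F
x - x . x * P - F
x - x . x * A - F
x - x . x * b - F
x - x . x * b - P
x - x . x * b - A
x - x . x * b - b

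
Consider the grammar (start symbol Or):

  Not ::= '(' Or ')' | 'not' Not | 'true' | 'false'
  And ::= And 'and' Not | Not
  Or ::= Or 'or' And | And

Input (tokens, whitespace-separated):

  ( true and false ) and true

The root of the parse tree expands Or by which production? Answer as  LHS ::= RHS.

[Or [And [And [Not ( [Or [And [And [Not true]] and [Not false]]] )]] and [Not true]]]

Or ::= And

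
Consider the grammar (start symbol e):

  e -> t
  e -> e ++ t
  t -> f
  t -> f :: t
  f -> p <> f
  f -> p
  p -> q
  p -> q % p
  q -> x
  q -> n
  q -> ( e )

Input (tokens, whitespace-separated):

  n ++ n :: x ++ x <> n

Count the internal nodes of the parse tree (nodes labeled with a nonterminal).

22

[e [e [e [t [f [p [q n]]]]] ++ [t [f [p [q n]]] :: [t [f [p [q x]]]]]] ++ [t [f [p [q x]] <> [f [p [q n]]]]]]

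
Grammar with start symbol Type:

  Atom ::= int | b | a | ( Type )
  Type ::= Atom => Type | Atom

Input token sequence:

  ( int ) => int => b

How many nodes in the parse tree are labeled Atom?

[Type [Atom ( [Type [Atom int]] )] => [Type [Atom int] => [Type [Atom b]]]]

4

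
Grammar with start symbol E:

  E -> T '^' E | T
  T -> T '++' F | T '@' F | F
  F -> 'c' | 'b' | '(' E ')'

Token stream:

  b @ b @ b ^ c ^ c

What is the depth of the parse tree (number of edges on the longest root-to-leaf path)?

5

[E [T [T [T [F b]] @ [F b]] @ [F b]] ^ [E [T [F c]] ^ [E [T [F c]]]]]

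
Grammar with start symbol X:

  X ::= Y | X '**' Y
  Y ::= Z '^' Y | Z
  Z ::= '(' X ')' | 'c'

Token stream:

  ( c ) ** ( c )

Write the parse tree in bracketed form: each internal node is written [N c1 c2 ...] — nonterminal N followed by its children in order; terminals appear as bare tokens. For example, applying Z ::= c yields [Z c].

[X [X [Y [Z ( [X [Y [Z c]]] )]]] ** [Y [Z ( [X [Y [Z c]]] )]]]

X
X ** Y
Y ** Y
Z ** Y
( X ) ** Y
( Y ) ** Y
( Z ) ** Y
( c ) ** Y
( c ) ** Z
( c ) ** ( X )
( c ) ** ( Y )
( c ) ** ( Z )
( c ) ** ( c )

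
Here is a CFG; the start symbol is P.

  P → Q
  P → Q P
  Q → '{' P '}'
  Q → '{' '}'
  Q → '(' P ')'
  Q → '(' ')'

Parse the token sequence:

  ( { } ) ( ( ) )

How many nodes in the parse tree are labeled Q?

4

[P [Q ( [P [Q { }]] )] [P [Q ( [P [Q ( )]] )]]]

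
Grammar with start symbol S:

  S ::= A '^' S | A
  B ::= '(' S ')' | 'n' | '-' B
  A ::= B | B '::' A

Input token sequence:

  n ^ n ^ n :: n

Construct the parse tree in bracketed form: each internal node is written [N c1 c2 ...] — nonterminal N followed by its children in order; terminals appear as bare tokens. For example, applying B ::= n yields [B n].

S
A ^ S
B ^ S
n ^ S
n ^ A ^ S
n ^ B ^ S
n ^ n ^ S
n ^ n ^ A
n ^ n ^ B :: A
n ^ n ^ n :: A
n ^ n ^ n :: B
n ^ n ^ n :: n

[S [A [B n]] ^ [S [A [B n]] ^ [S [A [B n] :: [A [B n]]]]]]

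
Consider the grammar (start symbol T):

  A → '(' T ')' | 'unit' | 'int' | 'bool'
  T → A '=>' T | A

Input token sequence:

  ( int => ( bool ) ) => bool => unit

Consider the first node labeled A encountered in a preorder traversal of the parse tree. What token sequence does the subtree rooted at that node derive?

[T [A ( [T [A int] => [T [A ( [T [A bool]] )]]] )] => [T [A bool] => [T [A unit]]]]

( int => ( bool ) )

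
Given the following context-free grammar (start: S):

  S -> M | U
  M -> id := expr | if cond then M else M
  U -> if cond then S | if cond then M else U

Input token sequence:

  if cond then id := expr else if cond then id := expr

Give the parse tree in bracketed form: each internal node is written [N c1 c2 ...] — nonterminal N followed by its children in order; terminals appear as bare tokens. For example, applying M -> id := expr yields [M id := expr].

[S [U if cond then [M id := expr] else [U if cond then [S [M id := expr]]]]]

S
U
if cond then M else U
if cond then id := expr else U
if cond then id := expr else if cond then S
if cond then id := expr else if cond then M
if cond then id := expr else if cond then id := expr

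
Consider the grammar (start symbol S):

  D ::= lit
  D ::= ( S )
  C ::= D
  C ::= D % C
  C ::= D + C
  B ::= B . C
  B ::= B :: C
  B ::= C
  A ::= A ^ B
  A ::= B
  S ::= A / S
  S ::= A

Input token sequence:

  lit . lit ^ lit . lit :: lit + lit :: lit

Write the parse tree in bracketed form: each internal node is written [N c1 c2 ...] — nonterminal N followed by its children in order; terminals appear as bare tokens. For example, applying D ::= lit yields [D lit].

[S [A [A [B [B [C [D lit]]] . [C [D lit]]]] ^ [B [B [B [B [C [D lit]]] . [C [D lit]]] :: [C [D lit] + [C [D lit]]]] :: [C [D lit]]]]]

S
A
A ^ B
B ^ B
B . C ^ B
C . C ^ B
D . C ^ B
lit . C ^ B
lit . D ^ B
lit . lit ^ B
lit . lit ^ B :: C
lit . lit ^ B :: C :: C
lit . lit ^ B . C :: C :: C
lit . lit ^ C . C :: C :: C
lit . lit ^ D . C :: C :: C
lit . lit ^ lit . C :: C :: C
lit . lit ^ lit . D :: C :: C
lit . lit ^ lit . lit :: C :: C
lit . lit ^ lit . lit :: D + C :: C
lit . lit ^ lit . lit :: lit + C :: C
lit . lit ^ lit . lit :: lit + D :: C
lit . lit ^ lit . lit :: lit + lit :: C
lit . lit ^ lit . lit :: lit + lit :: D
lit . lit ^ lit . lit :: lit + lit :: lit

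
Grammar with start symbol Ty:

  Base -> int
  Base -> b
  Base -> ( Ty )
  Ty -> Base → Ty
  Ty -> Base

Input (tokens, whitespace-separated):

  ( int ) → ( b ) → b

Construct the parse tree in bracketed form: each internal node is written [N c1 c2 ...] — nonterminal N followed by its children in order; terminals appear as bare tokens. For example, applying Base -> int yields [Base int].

[Ty [Base ( [Ty [Base int]] )] → [Ty [Base ( [Ty [Base b]] )] → [Ty [Base b]]]]

Ty
Base → Ty
( Ty ) → Ty
( Base ) → Ty
( int ) → Ty
( int ) → Base → Ty
( int ) → ( Ty ) → Ty
( int ) → ( Base ) → Ty
( int ) → ( b ) → Ty
( int ) → ( b ) → Base
( int ) → ( b ) → b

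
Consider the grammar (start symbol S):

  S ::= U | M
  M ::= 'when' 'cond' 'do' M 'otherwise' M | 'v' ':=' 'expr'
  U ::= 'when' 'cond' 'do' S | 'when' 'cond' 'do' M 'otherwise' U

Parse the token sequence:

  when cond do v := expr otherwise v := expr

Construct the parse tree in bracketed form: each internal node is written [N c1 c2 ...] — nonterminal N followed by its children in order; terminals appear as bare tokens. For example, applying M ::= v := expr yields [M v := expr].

[S [M when cond do [M v := expr] otherwise [M v := expr]]]

S
M
when cond do M otherwise M
when cond do v := expr otherwise M
when cond do v := expr otherwise v := expr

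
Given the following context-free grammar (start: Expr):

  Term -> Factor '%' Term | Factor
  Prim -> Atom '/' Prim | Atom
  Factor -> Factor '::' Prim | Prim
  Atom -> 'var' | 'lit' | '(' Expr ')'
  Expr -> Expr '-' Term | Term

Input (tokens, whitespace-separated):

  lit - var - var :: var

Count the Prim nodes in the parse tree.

4

[Expr [Expr [Expr [Term [Factor [Prim [Atom lit]]]]] - [Term [Factor [Prim [Atom var]]]]] - [Term [Factor [Factor [Prim [Atom var]]] :: [Prim [Atom var]]]]]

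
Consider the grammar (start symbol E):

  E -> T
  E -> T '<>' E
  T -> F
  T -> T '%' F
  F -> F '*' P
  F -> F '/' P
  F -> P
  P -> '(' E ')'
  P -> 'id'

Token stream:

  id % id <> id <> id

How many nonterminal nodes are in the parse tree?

[E [T [T [F [P id]]] % [F [P id]]] <> [E [T [F [P id]]] <> [E [T [F [P id]]]]]]

15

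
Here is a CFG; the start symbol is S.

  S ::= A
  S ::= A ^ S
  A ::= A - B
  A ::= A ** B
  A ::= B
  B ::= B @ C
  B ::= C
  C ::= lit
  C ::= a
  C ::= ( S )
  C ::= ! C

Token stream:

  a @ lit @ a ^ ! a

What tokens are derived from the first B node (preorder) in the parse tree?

[S [A [B [B [B [C a]] @ [C lit]] @ [C a]]] ^ [S [A [B [C ! [C a]]]]]]

a @ lit @ a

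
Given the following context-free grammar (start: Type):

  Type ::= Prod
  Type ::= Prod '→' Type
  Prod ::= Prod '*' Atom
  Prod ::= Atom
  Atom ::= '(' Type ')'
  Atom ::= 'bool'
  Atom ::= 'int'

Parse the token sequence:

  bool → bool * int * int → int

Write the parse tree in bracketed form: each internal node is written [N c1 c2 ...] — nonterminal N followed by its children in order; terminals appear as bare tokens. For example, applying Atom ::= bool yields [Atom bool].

[Type [Prod [Atom bool]] → [Type [Prod [Prod [Prod [Atom bool]] * [Atom int]] * [Atom int]] → [Type [Prod [Atom int]]]]]

Type
Prod → Type
Atom → Type
bool → Type
bool → Prod → Type
bool → Prod * Atom → Type
bool → Prod * Atom * Atom → Type
bool → Atom * Atom * Atom → Type
bool → bool * Atom * Atom → Type
bool → bool * int * Atom → Type
bool → bool * int * int → Type
bool → bool * int * int → Prod
bool → bool * int * int → Atom
bool → bool * int * int → int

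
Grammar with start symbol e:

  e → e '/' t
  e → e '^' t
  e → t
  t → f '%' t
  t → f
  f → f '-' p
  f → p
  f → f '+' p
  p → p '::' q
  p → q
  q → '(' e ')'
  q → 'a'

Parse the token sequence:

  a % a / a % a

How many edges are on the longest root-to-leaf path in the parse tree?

[e [e [t [f [p [q a]]] % [t [f [p [q a]]]]]] / [t [f [p [q a]]] % [t [f [p [q a]]]]]]

7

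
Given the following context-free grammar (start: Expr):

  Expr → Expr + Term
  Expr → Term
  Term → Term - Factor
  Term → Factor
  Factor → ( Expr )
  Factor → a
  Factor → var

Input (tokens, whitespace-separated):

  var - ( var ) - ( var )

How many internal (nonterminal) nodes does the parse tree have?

[Expr [Term [Term [Term [Factor var]] - [Factor ( [Expr [Term [Factor var]]] )]] - [Factor ( [Expr [Term [Factor var]]] )]]]

13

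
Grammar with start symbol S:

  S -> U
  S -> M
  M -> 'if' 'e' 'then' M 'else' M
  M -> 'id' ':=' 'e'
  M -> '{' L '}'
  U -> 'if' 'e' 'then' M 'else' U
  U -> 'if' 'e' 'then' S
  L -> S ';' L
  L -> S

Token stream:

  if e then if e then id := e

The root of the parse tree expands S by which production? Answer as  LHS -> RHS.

[S [U if e then [S [U if e then [S [M id := e]]]]]]

S -> U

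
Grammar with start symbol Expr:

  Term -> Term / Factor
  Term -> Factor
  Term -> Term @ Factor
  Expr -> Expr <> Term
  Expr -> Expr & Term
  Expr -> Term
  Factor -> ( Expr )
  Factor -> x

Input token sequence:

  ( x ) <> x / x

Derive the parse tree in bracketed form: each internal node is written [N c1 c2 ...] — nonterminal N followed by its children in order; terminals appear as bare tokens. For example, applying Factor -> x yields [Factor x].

[Expr [Expr [Term [Factor ( [Expr [Term [Factor x]]] )]]] <> [Term [Term [Factor x]] / [Factor x]]]

Expr
Expr <> Term
Term <> Term
Factor <> Term
( Expr ) <> Term
( Term ) <> Term
( Factor ) <> Term
( x ) <> Term
( x ) <> Term / Factor
( x ) <> Factor / Factor
( x ) <> x / Factor
( x ) <> x / x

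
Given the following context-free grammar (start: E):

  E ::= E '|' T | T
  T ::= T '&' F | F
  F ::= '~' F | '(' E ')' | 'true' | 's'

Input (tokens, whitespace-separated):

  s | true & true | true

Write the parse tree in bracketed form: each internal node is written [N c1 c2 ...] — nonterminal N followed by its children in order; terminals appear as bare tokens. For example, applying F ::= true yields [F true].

E
E | T
E | T | T
T | T | T
F | T | T
s | T | T
s | T & F | T
s | F & F | T
s | true & F | T
s | true & true | T
s | true & true | F
s | true & true | true

[E [E [E [T [F s]]] | [T [T [F true]] & [F true]]] | [T [F true]]]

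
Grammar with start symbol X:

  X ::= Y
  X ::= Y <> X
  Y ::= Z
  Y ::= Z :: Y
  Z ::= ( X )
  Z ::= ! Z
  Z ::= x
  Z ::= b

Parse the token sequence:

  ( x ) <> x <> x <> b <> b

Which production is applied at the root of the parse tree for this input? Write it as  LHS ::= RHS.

X ::= Y <> X

[X [Y [Z ( [X [Y [Z x]]] )]] <> [X [Y [Z x]] <> [X [Y [Z x]] <> [X [Y [Z b]] <> [X [Y [Z b]]]]]]]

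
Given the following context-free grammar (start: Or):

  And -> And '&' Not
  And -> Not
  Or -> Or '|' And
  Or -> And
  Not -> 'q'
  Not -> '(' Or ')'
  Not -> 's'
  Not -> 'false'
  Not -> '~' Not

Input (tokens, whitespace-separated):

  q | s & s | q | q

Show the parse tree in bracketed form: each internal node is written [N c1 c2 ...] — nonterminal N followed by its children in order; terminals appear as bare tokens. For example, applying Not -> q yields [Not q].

Or
Or | And
Or | And | And
Or | And | And | And
And | And | And | And
Not | And | And | And
q | And | And | And
q | And & Not | And | And
q | Not & Not | And | And
q | s & Not | And | And
q | s & s | And | And
q | s & s | Not | And
q | s & s | q | And
q | s & s | q | Not
q | s & s | q | q

[Or [Or [Or [Or [And [Not q]]] | [And [And [Not s]] & [Not s]]] | [And [Not q]]] | [And [Not q]]]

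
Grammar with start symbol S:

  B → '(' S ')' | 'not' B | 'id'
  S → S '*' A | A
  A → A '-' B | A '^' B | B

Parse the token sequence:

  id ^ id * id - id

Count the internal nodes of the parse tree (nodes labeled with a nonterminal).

[S [S [A [A [B id]] ^ [B id]]] * [A [A [B id]] - [B id]]]

10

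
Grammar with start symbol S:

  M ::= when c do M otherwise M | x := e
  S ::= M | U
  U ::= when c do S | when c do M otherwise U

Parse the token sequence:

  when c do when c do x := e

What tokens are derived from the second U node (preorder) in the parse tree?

[S [U when c do [S [U when c do [S [M x := e]]]]]]

when c do x := e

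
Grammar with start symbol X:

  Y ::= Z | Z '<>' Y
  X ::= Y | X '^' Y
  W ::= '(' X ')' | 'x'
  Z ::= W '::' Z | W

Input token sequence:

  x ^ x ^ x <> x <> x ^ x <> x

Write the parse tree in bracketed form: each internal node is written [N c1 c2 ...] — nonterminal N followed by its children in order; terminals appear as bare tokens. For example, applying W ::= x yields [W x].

[X [X [X [X [Y [Z [W x]]]] ^ [Y [Z [W x]]]] ^ [Y [Z [W x]] <> [Y [Z [W x]] <> [Y [Z [W x]]]]]] ^ [Y [Z [W x]] <> [Y [Z [W x]]]]]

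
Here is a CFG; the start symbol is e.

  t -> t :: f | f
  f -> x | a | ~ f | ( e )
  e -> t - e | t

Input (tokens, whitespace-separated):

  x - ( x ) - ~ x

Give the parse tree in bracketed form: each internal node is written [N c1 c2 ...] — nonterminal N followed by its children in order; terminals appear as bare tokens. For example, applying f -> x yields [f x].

e
t - e
f - e
x - e
x - t - e
x - f - e
x - ( e ) - e
x - ( t ) - e
x - ( f ) - e
x - ( x ) - e
x - ( x ) - t
x - ( x ) - f
x - ( x ) - ~ f
x - ( x ) - ~ x

[e [t [f x]] - [e [t [f ( [e [t [f x]]] )]] - [e [t [f ~ [f x]]]]]]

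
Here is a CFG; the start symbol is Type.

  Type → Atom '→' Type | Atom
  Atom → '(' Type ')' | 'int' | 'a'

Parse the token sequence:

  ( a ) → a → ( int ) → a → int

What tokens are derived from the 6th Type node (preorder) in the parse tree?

a → int

[Type [Atom ( [Type [Atom a]] )] → [Type [Atom a] → [Type [Atom ( [Type [Atom int]] )] → [Type [Atom a] → [Type [Atom int]]]]]]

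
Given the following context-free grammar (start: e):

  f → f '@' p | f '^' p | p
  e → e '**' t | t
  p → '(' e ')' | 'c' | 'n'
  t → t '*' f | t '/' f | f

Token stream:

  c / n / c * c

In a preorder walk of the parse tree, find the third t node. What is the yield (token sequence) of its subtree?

c / n

[e [t [t [t [t [f [p c]]] / [f [p n]]] / [f [p c]]] * [f [p c]]]]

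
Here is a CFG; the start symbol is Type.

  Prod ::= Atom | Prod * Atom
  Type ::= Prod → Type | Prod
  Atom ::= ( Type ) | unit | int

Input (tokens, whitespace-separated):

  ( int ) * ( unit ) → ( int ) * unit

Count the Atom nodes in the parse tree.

7

[Type [Prod [Prod [Atom ( [Type [Prod [Atom int]]] )]] * [Atom ( [Type [Prod [Atom unit]]] )]] → [Type [Prod [Prod [Atom ( [Type [Prod [Atom int]]] )]] * [Atom unit]]]]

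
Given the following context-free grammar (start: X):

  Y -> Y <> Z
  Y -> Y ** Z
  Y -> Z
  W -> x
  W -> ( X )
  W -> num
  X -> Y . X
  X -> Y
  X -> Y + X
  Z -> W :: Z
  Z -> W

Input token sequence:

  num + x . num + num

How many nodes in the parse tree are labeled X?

[X [Y [Z [W num]]] + [X [Y [Z [W x]]] . [X [Y [Z [W num]]] + [X [Y [Z [W num]]]]]]]

4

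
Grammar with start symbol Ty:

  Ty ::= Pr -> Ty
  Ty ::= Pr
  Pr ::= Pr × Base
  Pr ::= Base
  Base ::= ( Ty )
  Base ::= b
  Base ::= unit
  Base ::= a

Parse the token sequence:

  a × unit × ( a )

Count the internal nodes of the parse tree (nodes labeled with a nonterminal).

[Ty [Pr [Pr [Pr [Base a]] × [Base unit]] × [Base ( [Ty [Pr [Base a]]] )]]]

10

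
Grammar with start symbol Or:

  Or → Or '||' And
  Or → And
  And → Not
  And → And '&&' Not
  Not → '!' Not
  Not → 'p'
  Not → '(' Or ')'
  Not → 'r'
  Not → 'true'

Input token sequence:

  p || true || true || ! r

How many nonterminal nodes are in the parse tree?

[Or [Or [Or [Or [And [Not p]]] || [And [Not true]]] || [And [Not true]]] || [And [Not ! [Not r]]]]

13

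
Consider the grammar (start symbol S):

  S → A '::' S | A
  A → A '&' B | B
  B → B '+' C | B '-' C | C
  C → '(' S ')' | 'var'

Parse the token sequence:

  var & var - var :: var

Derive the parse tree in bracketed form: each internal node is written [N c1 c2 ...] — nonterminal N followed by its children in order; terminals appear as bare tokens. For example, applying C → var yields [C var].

S
A :: S
A & B :: S
B & B :: S
C & B :: S
var & B :: S
var & B - C :: S
var & C - C :: S
var & var - C :: S
var & var - var :: S
var & var - var :: A
var & var - var :: B
var & var - var :: C
var & var - var :: var

[S [A [A [B [C var]]] & [B [B [C var]] - [C var]]] :: [S [A [B [C var]]]]]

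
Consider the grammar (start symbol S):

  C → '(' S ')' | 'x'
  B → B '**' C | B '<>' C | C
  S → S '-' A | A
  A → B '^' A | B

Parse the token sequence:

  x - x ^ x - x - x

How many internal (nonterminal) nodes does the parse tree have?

[S [S [S [S [A [B [C x]]]] - [A [B [C x]] ^ [A [B [C x]]]]] - [A [B [C x]]]] - [A [B [C x]]]]

19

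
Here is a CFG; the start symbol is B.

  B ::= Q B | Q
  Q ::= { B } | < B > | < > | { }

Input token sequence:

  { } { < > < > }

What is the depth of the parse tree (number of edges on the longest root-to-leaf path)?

[B [Q { }] [B [Q { [B [Q < >] [B [Q < >]]] }]]]

6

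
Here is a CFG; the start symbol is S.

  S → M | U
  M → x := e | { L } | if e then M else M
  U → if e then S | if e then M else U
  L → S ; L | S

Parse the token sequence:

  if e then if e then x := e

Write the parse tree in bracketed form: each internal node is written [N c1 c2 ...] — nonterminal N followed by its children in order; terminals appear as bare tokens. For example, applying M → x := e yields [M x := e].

[S [U if e then [S [U if e then [S [M x := e]]]]]]

S
U
if e then S
if e then U
if e then if e then S
if e then if e then M
if e then if e then x := e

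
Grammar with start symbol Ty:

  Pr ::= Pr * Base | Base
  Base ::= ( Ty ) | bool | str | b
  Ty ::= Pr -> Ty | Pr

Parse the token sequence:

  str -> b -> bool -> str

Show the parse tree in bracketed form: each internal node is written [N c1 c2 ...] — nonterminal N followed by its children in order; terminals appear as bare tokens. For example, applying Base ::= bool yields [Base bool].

[Ty [Pr [Base str]] -> [Ty [Pr [Base b]] -> [Ty [Pr [Base bool]] -> [Ty [Pr [Base str]]]]]]

Ty
Pr -> Ty
Base -> Ty
str -> Ty
str -> Pr -> Ty
str -> Base -> Ty
str -> b -> Ty
str -> b -> Pr -> Ty
str -> b -> Base -> Ty
str -> b -> bool -> Ty
str -> b -> bool -> Pr
str -> b -> bool -> Base
str -> b -> bool -> str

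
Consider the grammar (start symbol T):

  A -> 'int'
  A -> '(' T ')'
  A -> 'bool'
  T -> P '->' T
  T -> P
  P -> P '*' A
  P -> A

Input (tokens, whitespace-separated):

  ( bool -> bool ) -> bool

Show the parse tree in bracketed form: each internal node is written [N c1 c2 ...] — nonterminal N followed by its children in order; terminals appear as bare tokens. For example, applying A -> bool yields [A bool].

[T [P [A ( [T [P [A bool]] -> [T [P [A bool]]]] )]] -> [T [P [A bool]]]]

T
P -> T
A -> T
( T ) -> T
( P -> T ) -> T
( A -> T ) -> T
( bool -> T ) -> T
( bool -> P ) -> T
( bool -> A ) -> T
( bool -> bool ) -> T
( bool -> bool ) -> P
( bool -> bool ) -> A
( bool -> bool ) -> bool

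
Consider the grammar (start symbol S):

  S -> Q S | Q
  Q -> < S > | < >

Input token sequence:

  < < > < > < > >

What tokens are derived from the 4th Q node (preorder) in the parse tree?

< >

[S [Q < [S [Q < >] [S [Q < >] [S [Q < >]]]] >]]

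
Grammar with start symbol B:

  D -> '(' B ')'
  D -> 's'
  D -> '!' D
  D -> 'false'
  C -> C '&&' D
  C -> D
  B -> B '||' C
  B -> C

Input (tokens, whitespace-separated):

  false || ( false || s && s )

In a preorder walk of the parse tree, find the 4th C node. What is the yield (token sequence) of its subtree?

s && s

[B [B [C [D false]]] || [C [D ( [B [B [C [D false]]] || [C [C [D s]] && [D s]]] )]]]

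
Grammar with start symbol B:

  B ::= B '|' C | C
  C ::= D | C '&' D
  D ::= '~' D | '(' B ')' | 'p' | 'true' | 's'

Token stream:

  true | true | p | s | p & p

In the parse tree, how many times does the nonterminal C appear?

6

[B [B [B [B [B [C [D true]]] | [C [D true]]] | [C [D p]]] | [C [D s]]] | [C [C [D p]] & [D p]]]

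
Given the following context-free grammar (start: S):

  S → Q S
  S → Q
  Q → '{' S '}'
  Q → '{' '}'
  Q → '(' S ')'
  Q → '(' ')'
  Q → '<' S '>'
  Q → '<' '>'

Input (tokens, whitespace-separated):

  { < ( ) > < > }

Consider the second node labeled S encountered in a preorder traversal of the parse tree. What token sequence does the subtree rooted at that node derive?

[S [Q { [S [Q < [S [Q ( )]] >] [S [Q < >]]] }]]

< ( ) > < >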